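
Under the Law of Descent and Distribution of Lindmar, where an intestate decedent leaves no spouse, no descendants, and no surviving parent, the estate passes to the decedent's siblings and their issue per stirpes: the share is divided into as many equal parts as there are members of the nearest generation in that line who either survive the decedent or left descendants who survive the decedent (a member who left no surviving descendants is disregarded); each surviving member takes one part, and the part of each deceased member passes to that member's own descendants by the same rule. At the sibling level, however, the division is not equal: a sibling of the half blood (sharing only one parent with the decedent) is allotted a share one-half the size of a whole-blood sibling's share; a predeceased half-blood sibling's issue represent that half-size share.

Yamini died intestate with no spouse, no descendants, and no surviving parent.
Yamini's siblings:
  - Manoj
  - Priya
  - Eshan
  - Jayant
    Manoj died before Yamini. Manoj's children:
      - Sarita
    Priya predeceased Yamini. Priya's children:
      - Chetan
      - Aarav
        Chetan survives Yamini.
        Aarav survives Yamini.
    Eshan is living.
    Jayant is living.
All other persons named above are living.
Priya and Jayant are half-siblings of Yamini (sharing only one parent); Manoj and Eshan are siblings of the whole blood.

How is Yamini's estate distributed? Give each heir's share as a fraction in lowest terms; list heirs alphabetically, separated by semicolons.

Aarav 1/12; Chetan 1/12; Eshan 1/3; Jayant 1/6; Sarita 1/3

No spouse, descendants, or parent survives, so the estate passes to Yamini's siblings per stirpes.
Half-blood siblings count for one-half the weight of whole-blood siblings at the initial division.
Dividing 1 in proportion to weights (total weight 3): Manoj (weight 1) → 1/3; Priya (weight 1/2) → 1/6; Eshan (weight 1) → 1/3; Jayant (weight 1/2) → 1/6.
Manoj predeceased; the 1/3 allotted to Manoj's branch passes to Manoj's issue by representation.
Sarita is the sole taker at this level and receives the full 1/3.
Priya predeceased; the 1/6 allotted to Priya's branch passes to Priya's issue by representation.
The 1/6 is divided into 2 equal shares of 1/12 among Chetan, Aarav.
Chetan is living and takes 1/12.
Aarav is living and takes 1/12.
Eshan is living and takes 1/3.
Jayant is living and takes 1/6.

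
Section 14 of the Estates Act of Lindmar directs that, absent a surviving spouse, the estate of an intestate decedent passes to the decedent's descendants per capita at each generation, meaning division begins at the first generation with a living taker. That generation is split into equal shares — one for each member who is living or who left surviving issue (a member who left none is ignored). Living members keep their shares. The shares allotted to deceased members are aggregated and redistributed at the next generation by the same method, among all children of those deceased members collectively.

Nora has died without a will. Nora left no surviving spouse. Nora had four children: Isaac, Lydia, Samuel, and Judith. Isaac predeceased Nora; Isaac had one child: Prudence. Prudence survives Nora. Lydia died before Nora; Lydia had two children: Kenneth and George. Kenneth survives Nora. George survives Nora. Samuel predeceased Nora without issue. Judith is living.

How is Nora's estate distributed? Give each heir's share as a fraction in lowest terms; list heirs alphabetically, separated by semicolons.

George 2/9; Judith 1/3; Kenneth 2/9; Prudence 2/9

There is no surviving spouse, so the entire estate passes to Nora's descendants per capita at each generation.
At generation 1 (Isaac, Lydia, Judith) there are 3 shares of (1)/3 = 1/3 each.
Living: Judith — each takes 1/3.
Deceased: Isaac and Lydia. Their combined 2/3 is pooled and carried to generation 2.
At generation 2 (Prudence, Kenneth, George) there are 3 shares of (2/3)/3 = 2/9 each.
Living: Prudence, Kenneth, and George — each takes 2/9.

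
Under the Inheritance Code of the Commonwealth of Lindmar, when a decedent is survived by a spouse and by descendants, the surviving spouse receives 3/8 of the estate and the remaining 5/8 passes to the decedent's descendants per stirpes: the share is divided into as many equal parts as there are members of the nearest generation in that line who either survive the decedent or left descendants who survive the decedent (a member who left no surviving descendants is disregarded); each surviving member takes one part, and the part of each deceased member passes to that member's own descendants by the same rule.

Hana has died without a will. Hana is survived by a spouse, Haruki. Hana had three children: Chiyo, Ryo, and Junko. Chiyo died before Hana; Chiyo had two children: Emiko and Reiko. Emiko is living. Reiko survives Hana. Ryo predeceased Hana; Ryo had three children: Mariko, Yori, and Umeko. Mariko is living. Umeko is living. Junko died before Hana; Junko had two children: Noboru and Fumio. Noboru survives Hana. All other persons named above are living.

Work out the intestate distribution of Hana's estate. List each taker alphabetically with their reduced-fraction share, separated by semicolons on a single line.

Emiko 5/48; Fumio 5/48; Haruki 3/8; Mariko 5/72; Noboru 5/48; Reiko 5/48; Umeko 5/72; Yori 5/72

Haruki, as surviving spouse, takes 3/8.
The remaining 5/8 passes to Hana's descendants per stirpes.
The 5/8 is divided into 3 equal shares of 5/24 among Chiyo, Ryo, Junko.
Chiyo predeceased; the 5/24 allotted to Chiyo's branch passes to Chiyo's issue by representation.
The 5/24 is divided into 2 equal shares of 5/48 among Emiko, Reiko.
Emiko is living and takes 5/48.
Reiko is living and takes 5/48.
Ryo predeceased; the 5/24 allotted to Ryo's branch passes to Ryo's issue by representation.
The 5/24 is divided into 3 equal shares of 5/72 among Mariko, Yori, Umeko.
Mariko is living and takes 5/72.
Yori is living and takes 5/72.
Umeko is living and takes 5/72.
Junko predeceased; the 5/24 allotted to Junko's branch passes to Junko's issue by representation.
The 5/24 is divided into 2 equal shares of 5/48 among Noboru, Fumio.
Noboru is living and takes 5/48.
Fumio is living and takes 5/48.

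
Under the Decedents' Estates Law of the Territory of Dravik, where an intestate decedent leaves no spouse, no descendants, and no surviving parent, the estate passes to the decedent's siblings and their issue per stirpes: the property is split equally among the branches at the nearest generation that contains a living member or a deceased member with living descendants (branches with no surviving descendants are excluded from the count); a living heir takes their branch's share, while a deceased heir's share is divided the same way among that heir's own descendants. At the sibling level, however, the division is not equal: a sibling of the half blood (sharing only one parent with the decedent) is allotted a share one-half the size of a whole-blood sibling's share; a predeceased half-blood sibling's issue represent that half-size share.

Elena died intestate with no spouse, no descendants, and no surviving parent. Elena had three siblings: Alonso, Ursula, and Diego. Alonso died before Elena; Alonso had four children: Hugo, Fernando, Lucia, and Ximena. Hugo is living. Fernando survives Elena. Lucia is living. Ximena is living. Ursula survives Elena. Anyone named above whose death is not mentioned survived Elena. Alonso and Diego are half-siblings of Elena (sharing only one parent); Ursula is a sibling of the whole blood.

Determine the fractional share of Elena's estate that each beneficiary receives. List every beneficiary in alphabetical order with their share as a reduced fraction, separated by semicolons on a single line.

Diego 1/4; Fernando 1/16; Hugo 1/16; Lucia 1/16; Ursula 1/2; Ximena 1/16

No spouse, descendants, or parent survives, so the estate passes to Elena's siblings per stirpes.
Half-blood siblings count for one-half the weight of whole-blood siblings at the initial division.
Dividing 1 in proportion to weights (total weight 2): Alonso (weight 1/2) → 1/4; Ursula (weight 1) → 1/2; Diego (weight 1/2) → 1/4.
Alonso predeceased; the 1/4 allotted to Alonso's branch passes to Alonso's issue by representation.
The 1/4 is divided into 4 equal shares of 1/16 among Hugo, Fernando, Lucia, Ximena.
Hugo is living and takes 1/16.
Fernando is living and takes 1/16.
Lucia is living and takes 1/16.
Ximena is living and takes 1/16.
Ursula is living and takes 1/2.
Diego is living and takes 1/4.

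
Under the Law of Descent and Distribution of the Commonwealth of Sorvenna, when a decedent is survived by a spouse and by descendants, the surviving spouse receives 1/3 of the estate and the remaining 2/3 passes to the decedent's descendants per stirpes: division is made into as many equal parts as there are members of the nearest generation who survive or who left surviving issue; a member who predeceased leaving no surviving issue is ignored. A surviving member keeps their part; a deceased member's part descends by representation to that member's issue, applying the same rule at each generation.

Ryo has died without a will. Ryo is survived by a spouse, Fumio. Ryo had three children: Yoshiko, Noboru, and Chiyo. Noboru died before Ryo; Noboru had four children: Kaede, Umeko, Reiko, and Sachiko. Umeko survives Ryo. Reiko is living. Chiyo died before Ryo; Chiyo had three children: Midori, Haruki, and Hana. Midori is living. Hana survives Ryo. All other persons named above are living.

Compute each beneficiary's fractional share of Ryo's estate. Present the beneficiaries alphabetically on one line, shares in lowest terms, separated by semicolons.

Fumio, as surviving spouse, takes 1/3.
The remaining 2/3 passes to Ryo's descendants per stirpes.
The 2/3 is divided into 3 equal shares of 2/9 among Yoshiko, Noboru, Chiyo.
Yoshiko is living and takes 2/9.
Noboru predeceased; the 2/9 allotted to Noboru's branch passes to Noboru's issue by representation.
The 2/9 is divided into 4 equal shares of 1/18 among Kaede, Umeko, Reiko, Sachiko.
Kaede is living and takes 1/18.
Umeko is living and takes 1/18.
Reiko is living and takes 1/18.
Sachiko is living and takes 1/18.
Chiyo predeceased; the 2/9 allotted to Chiyo's branch passes to Chiyo's issue by representation.
The 2/9 is divided into 3 equal shares of 2/27 among Midori, Haruki, Hana.
Midori is living and takes 2/27.
Haruki is living and takes 2/27.
Hana is living and takes 2/27.

Fumio 1/3; Hana 2/27; Haruki 2/27; Kaede 1/18; Midori 2/27; Reiko 1/18; Sachiko 1/18; Umeko 1/18; Yoshiko 2/9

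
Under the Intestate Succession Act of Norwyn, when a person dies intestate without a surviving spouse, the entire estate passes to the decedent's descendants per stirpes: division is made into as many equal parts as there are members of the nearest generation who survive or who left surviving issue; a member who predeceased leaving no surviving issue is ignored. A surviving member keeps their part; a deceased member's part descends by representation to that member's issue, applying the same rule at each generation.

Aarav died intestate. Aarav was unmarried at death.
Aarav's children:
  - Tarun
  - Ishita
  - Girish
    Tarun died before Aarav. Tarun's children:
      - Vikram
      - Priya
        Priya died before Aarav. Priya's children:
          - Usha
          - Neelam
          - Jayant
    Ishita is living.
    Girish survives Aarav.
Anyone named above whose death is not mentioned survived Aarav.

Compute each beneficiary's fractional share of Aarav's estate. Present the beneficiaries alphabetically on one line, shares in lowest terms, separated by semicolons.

Girish 1/3; Ishita 1/3; Jayant 1/18; Neelam 1/18; Usha 1/18; Vikram 1/6

There is no surviving spouse, so the entire estate passes to Aarav's descendants per stirpes.
The estate is divided into 3 equal shares of 1/3 among Tarun, Ishita, Girish.
Tarun predeceased; the 1/3 allotted to Tarun's branch passes to Tarun's issue by representation.
The 1/3 is divided into 2 equal shares of 1/6 among Vikram, Priya.
Vikram is living and takes 1/6.
Priya predeceased; the 1/6 allotted to Priya's branch passes to Priya's issue by representation.
The 1/6 is divided into 3 equal shares of 1/18 among Usha, Neelam, Jayant.
Usha is living and takes 1/18.
Neelam is living and takes 1/18.
Jayant is living and takes 1/18.
Ishita is living and takes 1/3.
Girish is living and takes 1/3.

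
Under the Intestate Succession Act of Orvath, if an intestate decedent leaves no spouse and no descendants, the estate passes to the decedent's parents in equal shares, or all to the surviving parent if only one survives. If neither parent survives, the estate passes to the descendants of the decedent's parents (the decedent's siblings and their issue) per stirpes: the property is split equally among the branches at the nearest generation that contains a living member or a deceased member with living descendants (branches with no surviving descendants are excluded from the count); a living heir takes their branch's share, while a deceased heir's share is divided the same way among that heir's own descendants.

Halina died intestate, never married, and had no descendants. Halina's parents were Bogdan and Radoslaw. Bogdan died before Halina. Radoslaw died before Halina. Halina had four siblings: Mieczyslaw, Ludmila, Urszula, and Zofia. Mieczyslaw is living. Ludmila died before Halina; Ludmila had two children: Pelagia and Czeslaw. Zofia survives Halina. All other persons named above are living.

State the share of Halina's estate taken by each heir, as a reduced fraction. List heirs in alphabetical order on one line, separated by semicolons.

Czeslaw 1/8; Mieczyslaw 1/4; Pelagia 1/8; Urszula 1/4; Zofia 1/4

Neither parent survives and there are no descendants, so the estate passes to Halina's siblings and their issue per stirpes.
The estate is divided into 4 equal shares of 1/4 among Mieczyslaw, Ludmila, Urszula, Zofia.
Mieczyslaw is living and takes 1/4.
Ludmila predeceased; the 1/4 allotted to Ludmila's branch passes to Ludmila's issue by representation.
The 1/4 is divided into 2 equal shares of 1/8 among Pelagia, Czeslaw.
Pelagia is living and takes 1/8.
Czeslaw is living and takes 1/8.
Urszula is living and takes 1/4.
Zofia is living and takes 1/4.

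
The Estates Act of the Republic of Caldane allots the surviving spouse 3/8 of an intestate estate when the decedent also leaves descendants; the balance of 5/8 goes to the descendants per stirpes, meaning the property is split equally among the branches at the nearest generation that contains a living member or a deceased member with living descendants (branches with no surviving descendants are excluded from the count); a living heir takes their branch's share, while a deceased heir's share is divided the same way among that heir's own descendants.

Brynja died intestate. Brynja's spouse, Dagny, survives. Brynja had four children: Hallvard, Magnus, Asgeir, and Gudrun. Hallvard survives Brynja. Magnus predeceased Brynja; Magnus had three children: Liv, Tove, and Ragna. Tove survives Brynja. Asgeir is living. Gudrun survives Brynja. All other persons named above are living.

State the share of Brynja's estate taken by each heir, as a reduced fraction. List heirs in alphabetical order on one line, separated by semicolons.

Dagny, as surviving spouse, takes 3/8.
The remaining 5/8 passes to Brynja's descendants per stirpes.
The 5/8 is divided into 4 equal shares of 5/32 among Hallvard, Magnus, Asgeir, Gudrun.
Hallvard is living and takes 5/32.
Magnus predeceased; the 5/32 allotted to Magnus's branch passes to Magnus's issue by representation.
The 5/32 is divided into 3 equal shares of 5/96 among Liv, Tove, Ragna.
Liv is living and takes 5/96.
Tove is living and takes 5/96.
Ragna is living and takes 5/96.
Asgeir is living and takes 5/32.
Gudrun is living and takes 5/32.

Asgeir 5/32; Dagny 3/8; Gudrun 5/32; Hallvard 5/32; Liv 5/96; Ragna 5/96; Tove 5/96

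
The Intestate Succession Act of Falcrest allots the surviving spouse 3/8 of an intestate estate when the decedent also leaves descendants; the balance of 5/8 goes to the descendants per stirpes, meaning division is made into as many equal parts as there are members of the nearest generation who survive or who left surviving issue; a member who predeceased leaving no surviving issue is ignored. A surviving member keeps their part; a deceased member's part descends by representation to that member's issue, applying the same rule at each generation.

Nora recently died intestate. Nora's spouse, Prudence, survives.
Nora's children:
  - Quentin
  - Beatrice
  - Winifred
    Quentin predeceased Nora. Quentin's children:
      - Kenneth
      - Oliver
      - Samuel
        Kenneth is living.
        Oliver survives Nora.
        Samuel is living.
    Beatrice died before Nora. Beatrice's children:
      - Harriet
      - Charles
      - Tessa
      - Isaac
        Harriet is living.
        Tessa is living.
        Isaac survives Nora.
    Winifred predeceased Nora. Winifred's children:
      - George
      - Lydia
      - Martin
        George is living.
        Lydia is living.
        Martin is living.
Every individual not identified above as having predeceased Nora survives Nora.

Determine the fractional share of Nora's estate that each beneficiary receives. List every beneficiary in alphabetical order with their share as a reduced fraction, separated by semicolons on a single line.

Prudence, as surviving spouse, takes 3/8.
The remaining 5/8 passes to Nora's descendants per stirpes.
The 5/8 is divided into 3 equal shares of 5/24 among Quentin, Beatrice, Winifred.
Quentin predeceased; the 5/24 allotted to Quentin's branch passes to Quentin's issue by representation.
The 5/24 is divided into 3 equal shares of 5/72 among Kenneth, Oliver, Samuel.
Kenneth is living and takes 5/72.
Oliver is living and takes 5/72.
Samuel is living and takes 5/72.
Beatrice predeceased; the 5/24 allotted to Beatrice's branch passes to Beatrice's issue by representation.
The 5/24 is divided into 4 equal shares of 5/96 among Harriet, Charles, Tessa, Isaac.
Harriet is living and takes 5/96.
Charles is living and takes 5/96.
Tessa is living and takes 5/96.
Isaac is living and takes 5/96.
Winifred predeceased; the 5/24 allotted to Winifred's branch passes to Winifred's issue by representation.
The 5/24 is divided into 3 equal shares of 5/72 among George, Lydia, Martin.
George is living and takes 5/72.
Lydia is living and takes 5/72.
Martin is living and takes 5/72.

Charles 5/96; George 5/72; Harriet 5/96; Isaac 5/96; Kenneth 5/72; Lydia 5/72; Martin 5/72; Oliver 5/72; Prudence 3/8; Samuel 5/72; Tessa 5/96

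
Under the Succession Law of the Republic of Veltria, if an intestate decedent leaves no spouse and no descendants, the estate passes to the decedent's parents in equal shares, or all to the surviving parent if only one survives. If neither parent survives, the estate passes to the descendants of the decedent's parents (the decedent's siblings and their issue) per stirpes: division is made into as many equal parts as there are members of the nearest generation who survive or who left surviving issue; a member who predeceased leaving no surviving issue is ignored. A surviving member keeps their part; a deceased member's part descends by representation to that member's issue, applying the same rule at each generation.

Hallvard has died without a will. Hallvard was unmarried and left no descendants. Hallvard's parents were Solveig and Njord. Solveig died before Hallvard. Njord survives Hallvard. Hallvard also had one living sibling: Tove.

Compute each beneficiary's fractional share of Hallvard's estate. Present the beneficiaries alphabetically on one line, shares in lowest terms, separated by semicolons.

Only one parent, Njord, survives, so Njord takes the entire estate. The siblings take nothing because a surviving parent has priority.

Njord 1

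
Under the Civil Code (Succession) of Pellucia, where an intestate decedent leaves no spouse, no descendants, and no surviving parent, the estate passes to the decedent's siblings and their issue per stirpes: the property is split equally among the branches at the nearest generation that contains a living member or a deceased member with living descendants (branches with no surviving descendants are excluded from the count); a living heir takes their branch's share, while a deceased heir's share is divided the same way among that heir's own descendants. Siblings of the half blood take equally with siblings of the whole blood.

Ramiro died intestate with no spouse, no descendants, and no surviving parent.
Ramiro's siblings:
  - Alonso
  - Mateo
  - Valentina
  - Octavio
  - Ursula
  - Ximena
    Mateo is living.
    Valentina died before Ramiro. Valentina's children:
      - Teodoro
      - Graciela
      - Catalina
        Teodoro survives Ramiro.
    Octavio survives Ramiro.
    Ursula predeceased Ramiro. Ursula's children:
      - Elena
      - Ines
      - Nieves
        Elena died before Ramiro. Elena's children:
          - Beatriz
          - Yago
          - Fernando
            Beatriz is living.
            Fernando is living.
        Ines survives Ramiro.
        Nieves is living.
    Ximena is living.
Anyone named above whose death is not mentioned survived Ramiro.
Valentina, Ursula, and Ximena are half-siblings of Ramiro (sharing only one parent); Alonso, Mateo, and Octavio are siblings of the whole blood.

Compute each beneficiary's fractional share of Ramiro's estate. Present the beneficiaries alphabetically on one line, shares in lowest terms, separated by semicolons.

No spouse, descendants, or parent survives, so the estate passes to Ramiro's siblings per stirpes.
Half-blood and whole-blood siblings take equally under the stated rule.
The estate is divided into 6 equal shares of 1/6 among Alonso, Mateo, Valentina, Octavio, Ursula, Ximena.
Alonso is living and takes 1/6.
Mateo is living and takes 1/6.
Valentina predeceased; the 1/6 allotted to Valentina's branch passes to Valentina's issue by representation.
The 1/6 is divided into 3 equal shares of 1/18 among Teodoro, Graciela, Catalina.
Teodoro is living and takes 1/18.
Graciela is living and takes 1/18.
Catalina is living and takes 1/18.
Octavio is living and takes 1/6.
Ursula predeceased; the 1/6 allotted to Ursula's branch passes to Ursula's issue by representation.
The 1/6 is divided into 3 equal shares of 1/18 among Elena, Ines, Nieves.
Elena predeceased; the 1/18 allotted to Elena's branch passes to Elena's issue by representation.
The 1/18 is divided into 3 equal shares of 1/54 among Beatriz, Yago, Fernando.
Beatriz is living and takes 1/54.
Yago is living and takes 1/54.
Fernando is living and takes 1/54.
Ines is living and takes 1/18.
Nieves is living and takes 1/18.
Ximena is living and takes 1/6.

Alonso 1/6; Beatriz 1/54; Catalina 1/18; Fernando 1/54; Graciela 1/18; Ines 1/18; Mateo 1/6; Nieves 1/18; Octavio 1/6; Teodoro 1/18; Ximena 1/6; Yago 1/54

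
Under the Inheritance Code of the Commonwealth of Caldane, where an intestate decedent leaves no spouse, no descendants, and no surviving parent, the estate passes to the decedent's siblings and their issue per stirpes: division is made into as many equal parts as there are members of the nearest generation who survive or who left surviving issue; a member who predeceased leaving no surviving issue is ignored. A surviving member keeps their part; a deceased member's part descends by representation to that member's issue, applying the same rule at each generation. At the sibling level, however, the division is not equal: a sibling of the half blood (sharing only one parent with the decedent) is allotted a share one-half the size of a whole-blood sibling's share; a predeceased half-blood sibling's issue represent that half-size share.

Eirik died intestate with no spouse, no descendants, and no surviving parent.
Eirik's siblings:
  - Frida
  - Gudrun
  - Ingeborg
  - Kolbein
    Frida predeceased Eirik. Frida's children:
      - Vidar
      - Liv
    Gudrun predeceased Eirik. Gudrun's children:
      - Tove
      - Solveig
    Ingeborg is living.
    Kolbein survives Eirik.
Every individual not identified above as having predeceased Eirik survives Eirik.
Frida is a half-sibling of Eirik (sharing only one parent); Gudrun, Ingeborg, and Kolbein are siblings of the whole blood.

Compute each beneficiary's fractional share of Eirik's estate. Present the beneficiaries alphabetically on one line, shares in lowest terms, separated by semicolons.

No spouse, descendants, or parent survives, so the estate passes to Eirik's siblings per stirpes.
Half-blood siblings count for one-half the weight of whole-blood siblings at the initial division.
Dividing 1 in proportion to weights (total weight 7/2): Frida (weight 1/2) → 1/7; Gudrun (weight 1) → 2/7; Ingeborg (weight 1) → 2/7; Kolbein (weight 1) → 2/7.
Frida predeceased; the 1/7 allotted to Frida's branch passes to Frida's issue by representation.
The 1/7 is divided into 2 equal shares of 1/14 among Vidar, Liv.
Vidar is living and takes 1/14.
Liv is living and takes 1/14.
Gudrun predeceased; the 2/7 allotted to Gudrun's branch passes to Gudrun's issue by representation.
The 2/7 is divided into 2 equal shares of 1/7 among Tove, Solveig.
Tove is living and takes 1/7.
Solveig is living and takes 1/7.
Ingeborg is living and takes 2/7.
Kolbein is living and takes 2/7.

Ingeborg 2/7; Kolbein 2/7; Liv 1/14; Solveig 1/7; Tove 1/7; Vidar 1/14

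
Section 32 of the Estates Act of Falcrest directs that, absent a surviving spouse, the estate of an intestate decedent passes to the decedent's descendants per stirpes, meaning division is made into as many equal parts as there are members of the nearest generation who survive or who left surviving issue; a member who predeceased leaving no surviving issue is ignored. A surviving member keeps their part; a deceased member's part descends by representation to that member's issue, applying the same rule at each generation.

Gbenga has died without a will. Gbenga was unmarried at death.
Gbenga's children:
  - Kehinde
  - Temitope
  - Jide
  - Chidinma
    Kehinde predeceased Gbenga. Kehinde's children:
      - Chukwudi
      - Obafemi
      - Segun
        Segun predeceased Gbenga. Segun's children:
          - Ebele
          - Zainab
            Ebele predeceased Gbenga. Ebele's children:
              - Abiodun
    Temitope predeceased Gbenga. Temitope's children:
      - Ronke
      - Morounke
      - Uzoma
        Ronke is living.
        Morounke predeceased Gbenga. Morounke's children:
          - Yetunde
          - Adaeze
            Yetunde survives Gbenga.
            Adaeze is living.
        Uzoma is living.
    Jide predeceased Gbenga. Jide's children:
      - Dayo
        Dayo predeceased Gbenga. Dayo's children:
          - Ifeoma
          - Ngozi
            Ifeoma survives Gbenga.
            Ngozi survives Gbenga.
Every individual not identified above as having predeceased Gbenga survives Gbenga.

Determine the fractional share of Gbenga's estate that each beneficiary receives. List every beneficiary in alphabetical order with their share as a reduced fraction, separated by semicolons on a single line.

There is no surviving spouse, so the entire estate passes to Gbenga's descendants per stirpes.
The estate is divided into 4 equal shares of 1/4 among Kehinde, Temitope, Jide, Chidinma.
Kehinde predeceased; the 1/4 allotted to Kehinde's branch passes to Kehinde's issue by representation.
The 1/4 is divided into 3 equal shares of 1/12 among Chukwudi, Obafemi, Segun.
Chukwudi is living and takes 1/12.
Obafemi is living and takes 1/12.
Segun predeceased; the 1/12 allotted to Segun's branch passes to Segun's issue by representation.
The 1/12 is divided into 2 equal shares of 1/24 among Ebele, Zainab.
Ebele predeceased; the 1/24 allotted to Ebele's branch passes to Ebele's issue by representation.
Abiodun is the sole taker at this level and receives the full 1/24.
Zainab is living and takes 1/24.
Temitope predeceased; the 1/4 allotted to Temitope's branch passes to Temitope's issue by representation.
The 1/4 is divided into 3 equal shares of 1/12 among Ronke, Morounke, Uzoma.
Ronke is living and takes 1/12.
Morounke predeceased; the 1/12 allotted to Morounke's branch passes to Morounke's issue by representation.
The 1/12 is divided into 2 equal shares of 1/24 among Yetunde, Adaeze.
Yetunde is living and takes 1/24.
Adaeze is living and takes 1/24.
Uzoma is living and takes 1/12.
Jide predeceased; the 1/4 allotted to Jide's branch passes to Jide's issue by representation.
Dayo's line is the sole branch at this level, so the full 1/4 passes to Dayo's issue by representation.
The 1/4 is divided into 2 equal shares of 1/8 among Ifeoma, Ngozi.
Ifeoma is living and takes 1/8.
Ngozi is living and takes 1/8.
Chidinma is living and takes 1/4.

Abiodun 1/24; Adaeze 1/24; Chidinma 1/4; Chukwudi 1/12; Ifeoma 1/8; Ngozi 1/8; Obafemi 1/12; Ronke 1/12; Uzoma 1/12; Yetunde 1/24; Zainab 1/24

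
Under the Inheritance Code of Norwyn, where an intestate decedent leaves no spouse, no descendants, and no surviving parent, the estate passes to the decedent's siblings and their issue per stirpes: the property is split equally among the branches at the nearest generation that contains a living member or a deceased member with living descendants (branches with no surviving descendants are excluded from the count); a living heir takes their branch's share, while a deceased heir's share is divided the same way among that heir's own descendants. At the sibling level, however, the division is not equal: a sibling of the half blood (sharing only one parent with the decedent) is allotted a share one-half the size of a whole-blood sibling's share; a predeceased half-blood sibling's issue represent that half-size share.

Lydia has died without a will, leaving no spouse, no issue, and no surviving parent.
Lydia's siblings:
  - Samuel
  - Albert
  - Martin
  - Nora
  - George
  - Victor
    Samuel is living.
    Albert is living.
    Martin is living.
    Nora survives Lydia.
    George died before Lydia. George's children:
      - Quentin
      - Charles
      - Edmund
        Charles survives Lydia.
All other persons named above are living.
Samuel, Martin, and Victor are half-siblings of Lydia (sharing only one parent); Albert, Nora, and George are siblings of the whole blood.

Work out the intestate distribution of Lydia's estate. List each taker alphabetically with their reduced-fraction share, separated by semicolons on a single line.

Albert 2/9; Charles 2/27; Edmund 2/27; Martin 1/9; Nora 2/9; Quentin 2/27; Samuel 1/9; Victor 1/9

No spouse, descendants, or parent survives, so the estate passes to Lydia's siblings per stirpes.
Half-blood siblings count for one-half the weight of whole-blood siblings at the initial division.
Dividing 1 in proportion to weights (total weight 9/2): Samuel (weight 1/2) → 1/9; Albert (weight 1) → 2/9; Martin (weight 1/2) → 1/9; Nora (weight 1) → 2/9; George (weight 1) → 2/9; Victor (weight 1/2) → 1/9.
Samuel is living and takes 1/9.
Albert is living and takes 2/9.
Martin is living and takes 1/9.
Nora is living and takes 2/9.
George predeceased; the 2/9 allotted to George's branch passes to George's issue by representation.
The 2/9 is divided into 3 equal shares of 2/27 among Quentin, Charles, Edmund.
Quentin is living and takes 2/27.
Charles is living and takes 2/27.
Edmund is living and takes 2/27.
Victor is living and takes 1/9.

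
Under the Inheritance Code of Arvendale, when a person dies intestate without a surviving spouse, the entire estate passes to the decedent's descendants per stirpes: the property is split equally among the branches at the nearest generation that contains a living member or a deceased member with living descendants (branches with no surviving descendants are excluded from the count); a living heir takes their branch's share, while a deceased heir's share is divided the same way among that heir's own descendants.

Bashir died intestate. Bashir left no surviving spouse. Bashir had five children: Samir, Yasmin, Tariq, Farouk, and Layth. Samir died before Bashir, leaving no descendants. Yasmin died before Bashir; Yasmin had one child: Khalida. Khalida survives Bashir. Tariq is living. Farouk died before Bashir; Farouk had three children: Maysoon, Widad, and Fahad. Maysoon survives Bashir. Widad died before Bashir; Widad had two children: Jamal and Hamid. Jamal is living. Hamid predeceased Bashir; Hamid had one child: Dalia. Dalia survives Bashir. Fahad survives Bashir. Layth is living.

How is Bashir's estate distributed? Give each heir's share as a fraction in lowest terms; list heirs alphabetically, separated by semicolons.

Dalia 1/24; Fahad 1/12; Jamal 1/24; Khalida 1/4; Layth 1/4; Maysoon 1/12; Tariq 1/4

There is no surviving spouse, so the entire estate passes to Bashir's descendants per stirpes.
Samir left no surviving issue, so that branch lapses and is disregarded.
The estate is divided into 4 equal shares of 1/4 among Yasmin, Tariq, Farouk, Layth.
Yasmin predeceased; the 1/4 allotted to Yasmin's branch passes to Yasmin's issue by representation.
Khalida is the sole taker at this level and receives the full 1/4.
Tariq is living and takes 1/4.
Farouk predeceased; the 1/4 allotted to Farouk's branch passes to Farouk's issue by representation.
The 1/4 is divided into 3 equal shares of 1/12 among Maysoon, Widad, Fahad.
Maysoon is living and takes 1/12.
Widad predeceased; the 1/12 allotted to Widad's branch passes to Widad's issue by representation.
The 1/12 is divided into 2 equal shares of 1/24 among Jamal, Hamid.
Jamal is living and takes 1/24.
Hamid predeceased; the 1/24 allotted to Hamid's branch passes to Hamid's issue by representation.
Dalia is the sole taker at this level and receives the full 1/24.
Fahad is living and takes 1/12.
Layth is living and takes 1/4.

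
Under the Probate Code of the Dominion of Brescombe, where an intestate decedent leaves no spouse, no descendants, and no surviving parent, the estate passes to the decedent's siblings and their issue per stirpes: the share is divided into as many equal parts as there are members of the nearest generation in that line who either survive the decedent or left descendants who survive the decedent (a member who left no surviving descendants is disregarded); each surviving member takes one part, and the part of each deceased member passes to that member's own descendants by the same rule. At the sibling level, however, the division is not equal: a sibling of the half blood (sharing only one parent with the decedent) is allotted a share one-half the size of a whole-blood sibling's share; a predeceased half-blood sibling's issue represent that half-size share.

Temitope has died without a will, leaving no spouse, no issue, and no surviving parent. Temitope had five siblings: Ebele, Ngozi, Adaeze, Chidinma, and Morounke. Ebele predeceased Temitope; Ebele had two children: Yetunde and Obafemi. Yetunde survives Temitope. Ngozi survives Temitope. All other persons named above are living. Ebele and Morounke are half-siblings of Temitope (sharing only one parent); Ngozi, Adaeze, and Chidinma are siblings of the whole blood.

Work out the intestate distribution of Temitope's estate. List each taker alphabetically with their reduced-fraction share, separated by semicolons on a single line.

Adaeze 1/4; Chidinma 1/4; Morounke 1/8; Ngozi 1/4; Obafemi 1/16; Yetunde 1/16

No spouse, descendants, or parent survives, so the estate passes to Temitope's siblings per stirpes.
Half-blood siblings count for one-half the weight of whole-blood siblings at the initial division.
Dividing 1 in proportion to weights (total weight 4): Ebele (weight 1/2) → 1/8; Ngozi (weight 1) → 1/4; Adaeze (weight 1) → 1/4; Chidinma (weight 1) → 1/4; Morounke (weight 1/2) → 1/8.
Ebele predeceased; the 1/8 allotted to Ebele's branch passes to Ebele's issue by representation.
The 1/8 is divided into 2 equal shares of 1/16 among Yetunde, Obafemi.
Yetunde is living and takes 1/16.
Obafemi is living and takes 1/16.
Ngozi is living and takes 1/4.
Adaeze is living and takes 1/4.
Chidinma is living and takes 1/4.
Morounke is living and takes 1/8.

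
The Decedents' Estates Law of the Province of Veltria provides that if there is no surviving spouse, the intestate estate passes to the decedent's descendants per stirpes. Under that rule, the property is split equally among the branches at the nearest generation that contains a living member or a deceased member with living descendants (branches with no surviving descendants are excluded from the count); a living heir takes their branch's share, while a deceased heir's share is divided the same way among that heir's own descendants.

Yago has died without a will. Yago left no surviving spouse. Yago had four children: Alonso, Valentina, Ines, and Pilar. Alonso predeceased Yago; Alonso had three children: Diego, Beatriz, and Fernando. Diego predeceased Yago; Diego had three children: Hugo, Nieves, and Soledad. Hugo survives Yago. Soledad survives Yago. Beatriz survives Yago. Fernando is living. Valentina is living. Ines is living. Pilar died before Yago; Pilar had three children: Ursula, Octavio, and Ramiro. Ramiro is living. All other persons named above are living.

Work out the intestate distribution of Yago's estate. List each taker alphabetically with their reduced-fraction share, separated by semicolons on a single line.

Beatriz 1/12; Fernando 1/12; Hugo 1/36; Ines 1/4; Nieves 1/36; Octavio 1/12; Ramiro 1/12; Soledad 1/36; Ursula 1/12; Valentina 1/4

There is no surviving spouse, so the entire estate passes to Yago's descendants per stirpes.
The estate is divided into 4 equal shares of 1/4 among Alonso, Valentina, Ines, Pilar.
Alonso predeceased; the 1/4 allotted to Alonso's branch passes to Alonso's issue by representation.
The 1/4 is divided into 3 equal shares of 1/12 among Diego, Beatriz, Fernando.
Diego predeceased; the 1/12 allotted to Diego's branch passes to Diego's issue by representation.
The 1/12 is divided into 3 equal shares of 1/36 among Hugo, Nieves, Soledad.
Hugo is living and takes 1/36.
Nieves is living and takes 1/36.
Soledad is living and takes 1/36.
Beatriz is living and takes 1/12.
Fernando is living and takes 1/12.
Valentina is living and takes 1/4.
Ines is living and takes 1/4.
Pilar predeceased; the 1/4 allotted to Pilar's branch passes to Pilar's issue by representation.
The 1/4 is divided into 3 equal shares of 1/12 among Ursula, Octavio, Ramiro.
Ursula is living and takes 1/12.
Octavio is living and takes 1/12.
Ramiro is living and takes 1/12.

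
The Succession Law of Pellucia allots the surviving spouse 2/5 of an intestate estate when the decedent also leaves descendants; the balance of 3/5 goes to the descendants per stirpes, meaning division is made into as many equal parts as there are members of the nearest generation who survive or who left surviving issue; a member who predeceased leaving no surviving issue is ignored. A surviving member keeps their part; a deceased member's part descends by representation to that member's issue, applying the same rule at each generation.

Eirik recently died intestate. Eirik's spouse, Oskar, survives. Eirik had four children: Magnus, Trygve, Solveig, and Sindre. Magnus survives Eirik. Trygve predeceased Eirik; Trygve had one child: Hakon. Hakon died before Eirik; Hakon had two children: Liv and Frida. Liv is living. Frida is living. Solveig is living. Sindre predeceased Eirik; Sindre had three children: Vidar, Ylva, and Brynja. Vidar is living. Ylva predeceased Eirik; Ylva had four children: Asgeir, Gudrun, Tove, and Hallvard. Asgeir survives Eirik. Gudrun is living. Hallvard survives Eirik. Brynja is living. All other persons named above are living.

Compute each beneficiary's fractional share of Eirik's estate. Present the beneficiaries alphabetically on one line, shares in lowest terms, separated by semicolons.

Asgeir 1/80; Brynja 1/20; Frida 3/40; Gudrun 1/80; Hallvard 1/80; Liv 3/40; Magnus 3/20; Oskar 2/5; Solveig 3/20; Tove 1/80; Vidar 1/20

Oskar, as surviving spouse, takes 2/5.
The remaining 3/5 passes to Eirik's descendants per stirpes.
The 3/5 is divided into 4 equal shares of 3/20 among Magnus, Trygve, Solveig, Sindre.
Magnus is living and takes 3/20.
Trygve predeceased; the 3/20 allotted to Trygve's branch passes to Trygve's issue by representation.
Hakon's line is the sole branch at this level, so the full 3/20 passes to Hakon's issue by representation.
The 3/20 is divided into 2 equal shares of 3/40 among Liv, Frida.
Liv is living and takes 3/40.
Frida is living and takes 3/40.
Solveig is living and takes 3/20.
Sindre predeceased; the 3/20 allotted to Sindre's branch passes to Sindre's issue by representation.
The 3/20 is divided into 3 equal shares of 1/20 among Vidar, Ylva, Brynja.
Vidar is living and takes 1/20.
Ylva predeceased; the 1/20 allotted to Ylva's branch passes to Ylva's issue by representation.
The 1/20 is divided into 4 equal shares of 1/80 among Asgeir, Gudrun, Tove, Hallvard.
Asgeir is living and takes 1/80.
Gudrun is living and takes 1/80.
Tove is living and takes 1/80.
Hallvard is living and takes 1/80.
Brynja is living and takes 1/20.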